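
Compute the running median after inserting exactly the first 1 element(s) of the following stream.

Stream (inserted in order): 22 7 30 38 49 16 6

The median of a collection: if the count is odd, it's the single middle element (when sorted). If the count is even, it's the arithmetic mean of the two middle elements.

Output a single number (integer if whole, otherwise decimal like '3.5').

Step 1: insert 22 -> lo=[22] (size 1, max 22) hi=[] (size 0) -> median=22

Answer: 22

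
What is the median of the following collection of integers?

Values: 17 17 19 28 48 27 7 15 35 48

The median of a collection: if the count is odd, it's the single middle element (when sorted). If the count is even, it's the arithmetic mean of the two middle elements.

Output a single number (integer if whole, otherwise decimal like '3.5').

Answer: 23

Derivation:
Step 1: insert 17 -> lo=[17] (size 1, max 17) hi=[] (size 0) -> median=17
Step 2: insert 17 -> lo=[17] (size 1, max 17) hi=[17] (size 1, min 17) -> median=17
Step 3: insert 19 -> lo=[17, 17] (size 2, max 17) hi=[19] (size 1, min 19) -> median=17
Step 4: insert 28 -> lo=[17, 17] (size 2, max 17) hi=[19, 28] (size 2, min 19) -> median=18
Step 5: insert 48 -> lo=[17, 17, 19] (size 3, max 19) hi=[28, 48] (size 2, min 28) -> median=19
Step 6: insert 27 -> lo=[17, 17, 19] (size 3, max 19) hi=[27, 28, 48] (size 3, min 27) -> median=23
Step 7: insert 7 -> lo=[7, 17, 17, 19] (size 4, max 19) hi=[27, 28, 48] (size 3, min 27) -> median=19
Step 8: insert 15 -> lo=[7, 15, 17, 17] (size 4, max 17) hi=[19, 27, 28, 48] (size 4, min 19) -> median=18
Step 9: insert 35 -> lo=[7, 15, 17, 17, 19] (size 5, max 19) hi=[27, 28, 35, 48] (size 4, min 27) -> median=19
Step 10: insert 48 -> lo=[7, 15, 17, 17, 19] (size 5, max 19) hi=[27, 28, 35, 48, 48] (size 5, min 27) -> median=23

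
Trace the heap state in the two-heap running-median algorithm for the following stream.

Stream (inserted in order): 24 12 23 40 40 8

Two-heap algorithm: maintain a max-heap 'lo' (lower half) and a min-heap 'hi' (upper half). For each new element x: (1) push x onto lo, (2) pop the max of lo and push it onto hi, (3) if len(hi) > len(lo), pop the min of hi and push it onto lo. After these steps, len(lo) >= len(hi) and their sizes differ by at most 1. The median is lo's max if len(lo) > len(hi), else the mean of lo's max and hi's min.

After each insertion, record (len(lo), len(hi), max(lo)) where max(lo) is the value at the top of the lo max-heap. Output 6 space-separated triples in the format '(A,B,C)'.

Step 1: insert 24 -> lo=[24] hi=[] -> (len(lo)=1, len(hi)=0, max(lo)=24)
Step 2: insert 12 -> lo=[12] hi=[24] -> (len(lo)=1, len(hi)=1, max(lo)=12)
Step 3: insert 23 -> lo=[12, 23] hi=[24] -> (len(lo)=2, len(hi)=1, max(lo)=23)
Step 4: insert 40 -> lo=[12, 23] hi=[24, 40] -> (len(lo)=2, len(hi)=2, max(lo)=23)
Step 5: insert 40 -> lo=[12, 23, 24] hi=[40, 40] -> (len(lo)=3, len(hi)=2, max(lo)=24)
Step 6: insert 8 -> lo=[8, 12, 23] hi=[24, 40, 40] -> (len(lo)=3, len(hi)=3, max(lo)=23)

Answer: (1,0,24) (1,1,12) (2,1,23) (2,2,23) (3,2,24) (3,3,23)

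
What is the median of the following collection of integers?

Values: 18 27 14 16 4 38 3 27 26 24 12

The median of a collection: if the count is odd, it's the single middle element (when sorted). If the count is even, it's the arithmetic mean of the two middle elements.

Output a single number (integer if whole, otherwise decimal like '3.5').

Step 1: insert 18 -> lo=[18] (size 1, max 18) hi=[] (size 0) -> median=18
Step 2: insert 27 -> lo=[18] (size 1, max 18) hi=[27] (size 1, min 27) -> median=22.5
Step 3: insert 14 -> lo=[14, 18] (size 2, max 18) hi=[27] (size 1, min 27) -> median=18
Step 4: insert 16 -> lo=[14, 16] (size 2, max 16) hi=[18, 27] (size 2, min 18) -> median=17
Step 5: insert 4 -> lo=[4, 14, 16] (size 3, max 16) hi=[18, 27] (size 2, min 18) -> median=16
Step 6: insert 38 -> lo=[4, 14, 16] (size 3, max 16) hi=[18, 27, 38] (size 3, min 18) -> median=17
Step 7: insert 3 -> lo=[3, 4, 14, 16] (size 4, max 16) hi=[18, 27, 38] (size 3, min 18) -> median=16
Step 8: insert 27 -> lo=[3, 4, 14, 16] (size 4, max 16) hi=[18, 27, 27, 38] (size 4, min 18) -> median=17
Step 9: insert 26 -> lo=[3, 4, 14, 16, 18] (size 5, max 18) hi=[26, 27, 27, 38] (size 4, min 26) -> median=18
Step 10: insert 24 -> lo=[3, 4, 14, 16, 18] (size 5, max 18) hi=[24, 26, 27, 27, 38] (size 5, min 24) -> median=21
Step 11: insert 12 -> lo=[3, 4, 12, 14, 16, 18] (size 6, max 18) hi=[24, 26, 27, 27, 38] (size 5, min 24) -> median=18

Answer: 18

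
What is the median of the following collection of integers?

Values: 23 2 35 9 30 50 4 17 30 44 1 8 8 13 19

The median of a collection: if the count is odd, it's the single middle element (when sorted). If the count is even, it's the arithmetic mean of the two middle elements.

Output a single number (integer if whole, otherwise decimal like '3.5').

Step 1: insert 23 -> lo=[23] (size 1, max 23) hi=[] (size 0) -> median=23
Step 2: insert 2 -> lo=[2] (size 1, max 2) hi=[23] (size 1, min 23) -> median=12.5
Step 3: insert 35 -> lo=[2, 23] (size 2, max 23) hi=[35] (size 1, min 35) -> median=23
Step 4: insert 9 -> lo=[2, 9] (size 2, max 9) hi=[23, 35] (size 2, min 23) -> median=16
Step 5: insert 30 -> lo=[2, 9, 23] (size 3, max 23) hi=[30, 35] (size 2, min 30) -> median=23
Step 6: insert 50 -> lo=[2, 9, 23] (size 3, max 23) hi=[30, 35, 50] (size 3, min 30) -> median=26.5
Step 7: insert 4 -> lo=[2, 4, 9, 23] (size 4, max 23) hi=[30, 35, 50] (size 3, min 30) -> median=23
Step 8: insert 17 -> lo=[2, 4, 9, 17] (size 4, max 17) hi=[23, 30, 35, 50] (size 4, min 23) -> median=20
Step 9: insert 30 -> lo=[2, 4, 9, 17, 23] (size 5, max 23) hi=[30, 30, 35, 50] (size 4, min 30) -> median=23
Step 10: insert 44 -> lo=[2, 4, 9, 17, 23] (size 5, max 23) hi=[30, 30, 35, 44, 50] (size 5, min 30) -> median=26.5
Step 11: insert 1 -> lo=[1, 2, 4, 9, 17, 23] (size 6, max 23) hi=[30, 30, 35, 44, 50] (size 5, min 30) -> median=23
Step 12: insert 8 -> lo=[1, 2, 4, 8, 9, 17] (size 6, max 17) hi=[23, 30, 30, 35, 44, 50] (size 6, min 23) -> median=20
Step 13: insert 8 -> lo=[1, 2, 4, 8, 8, 9, 17] (size 7, max 17) hi=[23, 30, 30, 35, 44, 50] (size 6, min 23) -> median=17
Step 14: insert 13 -> lo=[1, 2, 4, 8, 8, 9, 13] (size 7, max 13) hi=[17, 23, 30, 30, 35, 44, 50] (size 7, min 17) -> median=15
Step 15: insert 19 -> lo=[1, 2, 4, 8, 8, 9, 13, 17] (size 8, max 17) hi=[19, 23, 30, 30, 35, 44, 50] (size 7, min 19) -> median=17

Answer: 17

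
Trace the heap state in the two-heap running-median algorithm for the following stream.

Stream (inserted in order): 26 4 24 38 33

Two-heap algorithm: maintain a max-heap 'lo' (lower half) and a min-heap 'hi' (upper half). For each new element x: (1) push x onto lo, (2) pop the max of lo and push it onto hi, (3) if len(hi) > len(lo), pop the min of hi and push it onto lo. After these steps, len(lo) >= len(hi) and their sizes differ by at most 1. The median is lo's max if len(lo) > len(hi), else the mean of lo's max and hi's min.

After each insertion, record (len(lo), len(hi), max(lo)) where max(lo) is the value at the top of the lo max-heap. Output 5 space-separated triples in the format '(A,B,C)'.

Answer: (1,0,26) (1,1,4) (2,1,24) (2,2,24) (3,2,26)

Derivation:
Step 1: insert 26 -> lo=[26] hi=[] -> (len(lo)=1, len(hi)=0, max(lo)=26)
Step 2: insert 4 -> lo=[4] hi=[26] -> (len(lo)=1, len(hi)=1, max(lo)=4)
Step 3: insert 24 -> lo=[4, 24] hi=[26] -> (len(lo)=2, len(hi)=1, max(lo)=24)
Step 4: insert 38 -> lo=[4, 24] hi=[26, 38] -> (len(lo)=2, len(hi)=2, max(lo)=24)
Step 5: insert 33 -> lo=[4, 24, 26] hi=[33, 38] -> (len(lo)=3, len(hi)=2, max(lo)=26)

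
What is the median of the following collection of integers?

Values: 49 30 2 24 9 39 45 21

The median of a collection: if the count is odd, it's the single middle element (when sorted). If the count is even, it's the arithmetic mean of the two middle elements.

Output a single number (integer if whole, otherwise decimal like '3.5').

Step 1: insert 49 -> lo=[49] (size 1, max 49) hi=[] (size 0) -> median=49
Step 2: insert 30 -> lo=[30] (size 1, max 30) hi=[49] (size 1, min 49) -> median=39.5
Step 3: insert 2 -> lo=[2, 30] (size 2, max 30) hi=[49] (size 1, min 49) -> median=30
Step 4: insert 24 -> lo=[2, 24] (size 2, max 24) hi=[30, 49] (size 2, min 30) -> median=27
Step 5: insert 9 -> lo=[2, 9, 24] (size 3, max 24) hi=[30, 49] (size 2, min 30) -> median=24
Step 6: insert 39 -> lo=[2, 9, 24] (size 3, max 24) hi=[30, 39, 49] (size 3, min 30) -> median=27
Step 7: insert 45 -> lo=[2, 9, 24, 30] (size 4, max 30) hi=[39, 45, 49] (size 3, min 39) -> median=30
Step 8: insert 21 -> lo=[2, 9, 21, 24] (size 4, max 24) hi=[30, 39, 45, 49] (size 4, min 30) -> median=27

Answer: 27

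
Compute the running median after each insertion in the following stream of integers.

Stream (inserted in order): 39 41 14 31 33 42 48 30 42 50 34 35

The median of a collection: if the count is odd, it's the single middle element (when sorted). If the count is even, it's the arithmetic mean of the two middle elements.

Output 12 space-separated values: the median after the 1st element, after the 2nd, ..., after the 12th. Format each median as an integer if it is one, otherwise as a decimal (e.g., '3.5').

Answer: 39 40 39 35 33 36 39 36 39 40 39 37

Derivation:
Step 1: insert 39 -> lo=[39] (size 1, max 39) hi=[] (size 0) -> median=39
Step 2: insert 41 -> lo=[39] (size 1, max 39) hi=[41] (size 1, min 41) -> median=40
Step 3: insert 14 -> lo=[14, 39] (size 2, max 39) hi=[41] (size 1, min 41) -> median=39
Step 4: insert 31 -> lo=[14, 31] (size 2, max 31) hi=[39, 41] (size 2, min 39) -> median=35
Step 5: insert 33 -> lo=[14, 31, 33] (size 3, max 33) hi=[39, 41] (size 2, min 39) -> median=33
Step 6: insert 42 -> lo=[14, 31, 33] (size 3, max 33) hi=[39, 41, 42] (size 3, min 39) -> median=36
Step 7: insert 48 -> lo=[14, 31, 33, 39] (size 4, max 39) hi=[41, 42, 48] (size 3, min 41) -> median=39
Step 8: insert 30 -> lo=[14, 30, 31, 33] (size 4, max 33) hi=[39, 41, 42, 48] (size 4, min 39) -> median=36
Step 9: insert 42 -> lo=[14, 30, 31, 33, 39] (size 5, max 39) hi=[41, 42, 42, 48] (size 4, min 41) -> median=39
Step 10: insert 50 -> lo=[14, 30, 31, 33, 39] (size 5, max 39) hi=[41, 42, 42, 48, 50] (size 5, min 41) -> median=40
Step 11: insert 34 -> lo=[14, 30, 31, 33, 34, 39] (size 6, max 39) hi=[41, 42, 42, 48, 50] (size 5, min 41) -> median=39
Step 12: insert 35 -> lo=[14, 30, 31, 33, 34, 35] (size 6, max 35) hi=[39, 41, 42, 42, 48, 50] (size 6, min 39) -> median=37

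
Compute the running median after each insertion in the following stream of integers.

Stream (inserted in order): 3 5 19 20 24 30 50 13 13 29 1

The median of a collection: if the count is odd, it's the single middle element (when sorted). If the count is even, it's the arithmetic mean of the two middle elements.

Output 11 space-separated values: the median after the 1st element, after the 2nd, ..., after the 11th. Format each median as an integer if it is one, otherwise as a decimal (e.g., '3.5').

Answer: 3 4 5 12 19 19.5 20 19.5 19 19.5 19

Derivation:
Step 1: insert 3 -> lo=[3] (size 1, max 3) hi=[] (size 0) -> median=3
Step 2: insert 5 -> lo=[3] (size 1, max 3) hi=[5] (size 1, min 5) -> median=4
Step 3: insert 19 -> lo=[3, 5] (size 2, max 5) hi=[19] (size 1, min 19) -> median=5
Step 4: insert 20 -> lo=[3, 5] (size 2, max 5) hi=[19, 20] (size 2, min 19) -> median=12
Step 5: insert 24 -> lo=[3, 5, 19] (size 3, max 19) hi=[20, 24] (size 2, min 20) -> median=19
Step 6: insert 30 -> lo=[3, 5, 19] (size 3, max 19) hi=[20, 24, 30] (size 3, min 20) -> median=19.5
Step 7: insert 50 -> lo=[3, 5, 19, 20] (size 4, max 20) hi=[24, 30, 50] (size 3, min 24) -> median=20
Step 8: insert 13 -> lo=[3, 5, 13, 19] (size 4, max 19) hi=[20, 24, 30, 50] (size 4, min 20) -> median=19.5
Step 9: insert 13 -> lo=[3, 5, 13, 13, 19] (size 5, max 19) hi=[20, 24, 30, 50] (size 4, min 20) -> median=19
Step 10: insert 29 -> lo=[3, 5, 13, 13, 19] (size 5, max 19) hi=[20, 24, 29, 30, 50] (size 5, min 20) -> median=19.5
Step 11: insert 1 -> lo=[1, 3, 5, 13, 13, 19] (size 6, max 19) hi=[20, 24, 29, 30, 50] (size 5, min 20) -> median=19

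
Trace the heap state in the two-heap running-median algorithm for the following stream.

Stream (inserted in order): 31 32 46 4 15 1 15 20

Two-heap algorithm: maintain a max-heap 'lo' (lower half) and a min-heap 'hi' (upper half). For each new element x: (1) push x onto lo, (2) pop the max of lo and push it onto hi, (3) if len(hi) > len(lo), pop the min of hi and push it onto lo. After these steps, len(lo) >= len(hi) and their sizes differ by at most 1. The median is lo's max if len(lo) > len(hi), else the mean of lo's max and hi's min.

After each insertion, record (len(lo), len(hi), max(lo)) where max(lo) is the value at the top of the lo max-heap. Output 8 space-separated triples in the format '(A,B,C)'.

Answer: (1,0,31) (1,1,31) (2,1,32) (2,2,31) (3,2,31) (3,3,15) (4,3,15) (4,4,15)

Derivation:
Step 1: insert 31 -> lo=[31] hi=[] -> (len(lo)=1, len(hi)=0, max(lo)=31)
Step 2: insert 32 -> lo=[31] hi=[32] -> (len(lo)=1, len(hi)=1, max(lo)=31)
Step 3: insert 46 -> lo=[31, 32] hi=[46] -> (len(lo)=2, len(hi)=1, max(lo)=32)
Step 4: insert 4 -> lo=[4, 31] hi=[32, 46] -> (len(lo)=2, len(hi)=2, max(lo)=31)
Step 5: insert 15 -> lo=[4, 15, 31] hi=[32, 46] -> (len(lo)=3, len(hi)=2, max(lo)=31)
Step 6: insert 1 -> lo=[1, 4, 15] hi=[31, 32, 46] -> (len(lo)=3, len(hi)=3, max(lo)=15)
Step 7: insert 15 -> lo=[1, 4, 15, 15] hi=[31, 32, 46] -> (len(lo)=4, len(hi)=3, max(lo)=15)
Step 8: insert 20 -> lo=[1, 4, 15, 15] hi=[20, 31, 32, 46] -> (len(lo)=4, len(hi)=4, max(lo)=15)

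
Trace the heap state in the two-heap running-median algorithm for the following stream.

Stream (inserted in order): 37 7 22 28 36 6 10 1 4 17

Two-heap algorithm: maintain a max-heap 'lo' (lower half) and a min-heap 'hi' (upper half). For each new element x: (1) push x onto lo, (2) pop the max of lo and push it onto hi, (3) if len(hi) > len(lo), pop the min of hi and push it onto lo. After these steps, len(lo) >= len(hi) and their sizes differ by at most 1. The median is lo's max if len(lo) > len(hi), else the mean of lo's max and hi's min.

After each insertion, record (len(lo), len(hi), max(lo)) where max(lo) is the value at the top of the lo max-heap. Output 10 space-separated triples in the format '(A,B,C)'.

Step 1: insert 37 -> lo=[37] hi=[] -> (len(lo)=1, len(hi)=0, max(lo)=37)
Step 2: insert 7 -> lo=[7] hi=[37] -> (len(lo)=1, len(hi)=1, max(lo)=7)
Step 3: insert 22 -> lo=[7, 22] hi=[37] -> (len(lo)=2, len(hi)=1, max(lo)=22)
Step 4: insert 28 -> lo=[7, 22] hi=[28, 37] -> (len(lo)=2, len(hi)=2, max(lo)=22)
Step 5: insert 36 -> lo=[7, 22, 28] hi=[36, 37] -> (len(lo)=3, len(hi)=2, max(lo)=28)
Step 6: insert 6 -> lo=[6, 7, 22] hi=[28, 36, 37] -> (len(lo)=3, len(hi)=3, max(lo)=22)
Step 7: insert 10 -> lo=[6, 7, 10, 22] hi=[28, 36, 37] -> (len(lo)=4, len(hi)=3, max(lo)=22)
Step 8: insert 1 -> lo=[1, 6, 7, 10] hi=[22, 28, 36, 37] -> (len(lo)=4, len(hi)=4, max(lo)=10)
Step 9: insert 4 -> lo=[1, 4, 6, 7, 10] hi=[22, 28, 36, 37] -> (len(lo)=5, len(hi)=4, max(lo)=10)
Step 10: insert 17 -> lo=[1, 4, 6, 7, 10] hi=[17, 22, 28, 36, 37] -> (len(lo)=5, len(hi)=5, max(lo)=10)

Answer: (1,0,37) (1,1,7) (2,1,22) (2,2,22) (3,2,28) (3,3,22) (4,3,22) (4,4,10) (5,4,10) (5,5,10)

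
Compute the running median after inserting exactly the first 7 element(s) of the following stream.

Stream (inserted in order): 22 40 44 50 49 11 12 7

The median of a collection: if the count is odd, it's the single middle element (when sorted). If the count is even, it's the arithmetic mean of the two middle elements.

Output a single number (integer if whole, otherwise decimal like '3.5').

Step 1: insert 22 -> lo=[22] (size 1, max 22) hi=[] (size 0) -> median=22
Step 2: insert 40 -> lo=[22] (size 1, max 22) hi=[40] (size 1, min 40) -> median=31
Step 3: insert 44 -> lo=[22, 40] (size 2, max 40) hi=[44] (size 1, min 44) -> median=40
Step 4: insert 50 -> lo=[22, 40] (size 2, max 40) hi=[44, 50] (size 2, min 44) -> median=42
Step 5: insert 49 -> lo=[22, 40, 44] (size 3, max 44) hi=[49, 50] (size 2, min 49) -> median=44
Step 6: insert 11 -> lo=[11, 22, 40] (size 3, max 40) hi=[44, 49, 50] (size 3, min 44) -> median=42
Step 7: insert 12 -> lo=[11, 12, 22, 40] (size 4, max 40) hi=[44, 49, 50] (size 3, min 44) -> median=40

Answer: 40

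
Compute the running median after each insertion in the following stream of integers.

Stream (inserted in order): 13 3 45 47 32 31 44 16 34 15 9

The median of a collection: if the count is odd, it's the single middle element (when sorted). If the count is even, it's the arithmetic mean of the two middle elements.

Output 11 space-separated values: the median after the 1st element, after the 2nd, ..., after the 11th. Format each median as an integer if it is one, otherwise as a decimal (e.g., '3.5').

Step 1: insert 13 -> lo=[13] (size 1, max 13) hi=[] (size 0) -> median=13
Step 2: insert 3 -> lo=[3] (size 1, max 3) hi=[13] (size 1, min 13) -> median=8
Step 3: insert 45 -> lo=[3, 13] (size 2, max 13) hi=[45] (size 1, min 45) -> median=13
Step 4: insert 47 -> lo=[3, 13] (size 2, max 13) hi=[45, 47] (size 2, min 45) -> median=29
Step 5: insert 32 -> lo=[3, 13, 32] (size 3, max 32) hi=[45, 47] (size 2, min 45) -> median=32
Step 6: insert 31 -> lo=[3, 13, 31] (size 3, max 31) hi=[32, 45, 47] (size 3, min 32) -> median=31.5
Step 7: insert 44 -> lo=[3, 13, 31, 32] (size 4, max 32) hi=[44, 45, 47] (size 3, min 44) -> median=32
Step 8: insert 16 -> lo=[3, 13, 16, 31] (size 4, max 31) hi=[32, 44, 45, 47] (size 4, min 32) -> median=31.5
Step 9: insert 34 -> lo=[3, 13, 16, 31, 32] (size 5, max 32) hi=[34, 44, 45, 47] (size 4, min 34) -> median=32
Step 10: insert 15 -> lo=[3, 13, 15, 16, 31] (size 5, max 31) hi=[32, 34, 44, 45, 47] (size 5, min 32) -> median=31.5
Step 11: insert 9 -> lo=[3, 9, 13, 15, 16, 31] (size 6, max 31) hi=[32, 34, 44, 45, 47] (size 5, min 32) -> median=31

Answer: 13 8 13 29 32 31.5 32 31.5 32 31.5 31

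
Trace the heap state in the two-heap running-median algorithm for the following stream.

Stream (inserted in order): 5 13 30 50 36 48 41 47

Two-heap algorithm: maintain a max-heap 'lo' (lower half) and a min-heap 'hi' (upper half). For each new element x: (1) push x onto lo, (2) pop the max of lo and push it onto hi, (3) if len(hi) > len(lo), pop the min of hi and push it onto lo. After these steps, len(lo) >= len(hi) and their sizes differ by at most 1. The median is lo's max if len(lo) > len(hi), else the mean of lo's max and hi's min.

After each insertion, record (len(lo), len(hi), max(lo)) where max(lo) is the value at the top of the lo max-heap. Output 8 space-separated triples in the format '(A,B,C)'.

Answer: (1,0,5) (1,1,5) (2,1,13) (2,2,13) (3,2,30) (3,3,30) (4,3,36) (4,4,36)

Derivation:
Step 1: insert 5 -> lo=[5] hi=[] -> (len(lo)=1, len(hi)=0, max(lo)=5)
Step 2: insert 13 -> lo=[5] hi=[13] -> (len(lo)=1, len(hi)=1, max(lo)=5)
Step 3: insert 30 -> lo=[5, 13] hi=[30] -> (len(lo)=2, len(hi)=1, max(lo)=13)
Step 4: insert 50 -> lo=[5, 13] hi=[30, 50] -> (len(lo)=2, len(hi)=2, max(lo)=13)
Step 5: insert 36 -> lo=[5, 13, 30] hi=[36, 50] -> (len(lo)=3, len(hi)=2, max(lo)=30)
Step 6: insert 48 -> lo=[5, 13, 30] hi=[36, 48, 50] -> (len(lo)=3, len(hi)=3, max(lo)=30)
Step 7: insert 41 -> lo=[5, 13, 30, 36] hi=[41, 48, 50] -> (len(lo)=4, len(hi)=3, max(lo)=36)
Step 8: insert 47 -> lo=[5, 13, 30, 36] hi=[41, 47, 48, 50] -> (len(lo)=4, len(hi)=4, max(lo)=36)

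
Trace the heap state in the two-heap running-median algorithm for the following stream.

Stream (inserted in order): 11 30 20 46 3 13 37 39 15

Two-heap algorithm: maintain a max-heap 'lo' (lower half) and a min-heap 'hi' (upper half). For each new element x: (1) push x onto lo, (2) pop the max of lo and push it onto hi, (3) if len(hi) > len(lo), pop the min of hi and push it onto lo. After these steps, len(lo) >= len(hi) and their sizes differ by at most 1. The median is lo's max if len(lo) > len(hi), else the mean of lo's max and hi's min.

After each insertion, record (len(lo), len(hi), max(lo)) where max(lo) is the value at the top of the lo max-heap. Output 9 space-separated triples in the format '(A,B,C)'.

Step 1: insert 11 -> lo=[11] hi=[] -> (len(lo)=1, len(hi)=0, max(lo)=11)
Step 2: insert 30 -> lo=[11] hi=[30] -> (len(lo)=1, len(hi)=1, max(lo)=11)
Step 3: insert 20 -> lo=[11, 20] hi=[30] -> (len(lo)=2, len(hi)=1, max(lo)=20)
Step 4: insert 46 -> lo=[11, 20] hi=[30, 46] -> (len(lo)=2, len(hi)=2, max(lo)=20)
Step 5: insert 3 -> lo=[3, 11, 20] hi=[30, 46] -> (len(lo)=3, len(hi)=2, max(lo)=20)
Step 6: insert 13 -> lo=[3, 11, 13] hi=[20, 30, 46] -> (len(lo)=3, len(hi)=3, max(lo)=13)
Step 7: insert 37 -> lo=[3, 11, 13, 20] hi=[30, 37, 46] -> (len(lo)=4, len(hi)=3, max(lo)=20)
Step 8: insert 39 -> lo=[3, 11, 13, 20] hi=[30, 37, 39, 46] -> (len(lo)=4, len(hi)=4, max(lo)=20)
Step 9: insert 15 -> lo=[3, 11, 13, 15, 20] hi=[30, 37, 39, 46] -> (len(lo)=5, len(hi)=4, max(lo)=20)

Answer: (1,0,11) (1,1,11) (2,1,20) (2,2,20) (3,2,20) (3,3,13) (4,3,20) (4,4,20) (5,4,20)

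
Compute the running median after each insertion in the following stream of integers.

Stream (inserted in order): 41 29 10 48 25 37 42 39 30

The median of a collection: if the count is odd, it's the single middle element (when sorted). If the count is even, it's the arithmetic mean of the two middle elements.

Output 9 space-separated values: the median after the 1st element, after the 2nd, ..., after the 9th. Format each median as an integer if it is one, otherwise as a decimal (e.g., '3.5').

Step 1: insert 41 -> lo=[41] (size 1, max 41) hi=[] (size 0) -> median=41
Step 2: insert 29 -> lo=[29] (size 1, max 29) hi=[41] (size 1, min 41) -> median=35
Step 3: insert 10 -> lo=[10, 29] (size 2, max 29) hi=[41] (size 1, min 41) -> median=29
Step 4: insert 48 -> lo=[10, 29] (size 2, max 29) hi=[41, 48] (size 2, min 41) -> median=35
Step 5: insert 25 -> lo=[10, 25, 29] (size 3, max 29) hi=[41, 48] (size 2, min 41) -> median=29
Step 6: insert 37 -> lo=[10, 25, 29] (size 3, max 29) hi=[37, 41, 48] (size 3, min 37) -> median=33
Step 7: insert 42 -> lo=[10, 25, 29, 37] (size 4, max 37) hi=[41, 42, 48] (size 3, min 41) -> median=37
Step 8: insert 39 -> lo=[10, 25, 29, 37] (size 4, max 37) hi=[39, 41, 42, 48] (size 4, min 39) -> median=38
Step 9: insert 30 -> lo=[10, 25, 29, 30, 37] (size 5, max 37) hi=[39, 41, 42, 48] (size 4, min 39) -> median=37

Answer: 41 35 29 35 29 33 37 38 37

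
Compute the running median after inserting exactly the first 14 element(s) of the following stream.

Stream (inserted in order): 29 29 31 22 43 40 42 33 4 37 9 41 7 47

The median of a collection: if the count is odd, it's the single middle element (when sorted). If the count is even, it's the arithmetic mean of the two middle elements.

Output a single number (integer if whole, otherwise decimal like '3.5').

Answer: 32

Derivation:
Step 1: insert 29 -> lo=[29] (size 1, max 29) hi=[] (size 0) -> median=29
Step 2: insert 29 -> lo=[29] (size 1, max 29) hi=[29] (size 1, min 29) -> median=29
Step 3: insert 31 -> lo=[29, 29] (size 2, max 29) hi=[31] (size 1, min 31) -> median=29
Step 4: insert 22 -> lo=[22, 29] (size 2, max 29) hi=[29, 31] (size 2, min 29) -> median=29
Step 5: insert 43 -> lo=[22, 29, 29] (size 3, max 29) hi=[31, 43] (size 2, min 31) -> median=29
Step 6: insert 40 -> lo=[22, 29, 29] (size 3, max 29) hi=[31, 40, 43] (size 3, min 31) -> median=30
Step 7: insert 42 -> lo=[22, 29, 29, 31] (size 4, max 31) hi=[40, 42, 43] (size 3, min 40) -> median=31
Step 8: insert 33 -> lo=[22, 29, 29, 31] (size 4, max 31) hi=[33, 40, 42, 43] (size 4, min 33) -> median=32
Step 9: insert 4 -> lo=[4, 22, 29, 29, 31] (size 5, max 31) hi=[33, 40, 42, 43] (size 4, min 33) -> median=31
Step 10: insert 37 -> lo=[4, 22, 29, 29, 31] (size 5, max 31) hi=[33, 37, 40, 42, 43] (size 5, min 33) -> median=32
Step 11: insert 9 -> lo=[4, 9, 22, 29, 29, 31] (size 6, max 31) hi=[33, 37, 40, 42, 43] (size 5, min 33) -> median=31
Step 12: insert 41 -> lo=[4, 9, 22, 29, 29, 31] (size 6, max 31) hi=[33, 37, 40, 41, 42, 43] (size 6, min 33) -> median=32
Step 13: insert 7 -> lo=[4, 7, 9, 22, 29, 29, 31] (size 7, max 31) hi=[33, 37, 40, 41, 42, 43] (size 6, min 33) -> median=31
Step 14: insert 47 -> lo=[4, 7, 9, 22, 29, 29, 31] (size 7, max 31) hi=[33, 37, 40, 41, 42, 43, 47] (size 7, min 33) -> median=32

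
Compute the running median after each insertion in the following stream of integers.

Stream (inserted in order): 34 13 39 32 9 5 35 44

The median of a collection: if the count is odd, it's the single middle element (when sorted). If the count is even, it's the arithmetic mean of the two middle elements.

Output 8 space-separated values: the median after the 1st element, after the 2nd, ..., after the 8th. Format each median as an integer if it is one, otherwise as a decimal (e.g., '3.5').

Step 1: insert 34 -> lo=[34] (size 1, max 34) hi=[] (size 0) -> median=34
Step 2: insert 13 -> lo=[13] (size 1, max 13) hi=[34] (size 1, min 34) -> median=23.5
Step 3: insert 39 -> lo=[13, 34] (size 2, max 34) hi=[39] (size 1, min 39) -> median=34
Step 4: insert 32 -> lo=[13, 32] (size 2, max 32) hi=[34, 39] (size 2, min 34) -> median=33
Step 5: insert 9 -> lo=[9, 13, 32] (size 3, max 32) hi=[34, 39] (size 2, min 34) -> median=32
Step 6: insert 5 -> lo=[5, 9, 13] (size 3, max 13) hi=[32, 34, 39] (size 3, min 32) -> median=22.5
Step 7: insert 35 -> lo=[5, 9, 13, 32] (size 4, max 32) hi=[34, 35, 39] (size 3, min 34) -> median=32
Step 8: insert 44 -> lo=[5, 9, 13, 32] (size 4, max 32) hi=[34, 35, 39, 44] (size 4, min 34) -> median=33

Answer: 34 23.5 34 33 32 22.5 32 33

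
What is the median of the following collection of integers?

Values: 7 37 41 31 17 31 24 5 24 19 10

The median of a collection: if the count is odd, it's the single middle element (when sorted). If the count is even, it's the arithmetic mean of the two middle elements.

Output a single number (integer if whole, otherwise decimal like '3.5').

Answer: 24

Derivation:
Step 1: insert 7 -> lo=[7] (size 1, max 7) hi=[] (size 0) -> median=7
Step 2: insert 37 -> lo=[7] (size 1, max 7) hi=[37] (size 1, min 37) -> median=22
Step 3: insert 41 -> lo=[7, 37] (size 2, max 37) hi=[41] (size 1, min 41) -> median=37
Step 4: insert 31 -> lo=[7, 31] (size 2, max 31) hi=[37, 41] (size 2, min 37) -> median=34
Step 5: insert 17 -> lo=[7, 17, 31] (size 3, max 31) hi=[37, 41] (size 2, min 37) -> median=31
Step 6: insert 31 -> lo=[7, 17, 31] (size 3, max 31) hi=[31, 37, 41] (size 3, min 31) -> median=31
Step 7: insert 24 -> lo=[7, 17, 24, 31] (size 4, max 31) hi=[31, 37, 41] (size 3, min 31) -> median=31
Step 8: insert 5 -> lo=[5, 7, 17, 24] (size 4, max 24) hi=[31, 31, 37, 41] (size 4, min 31) -> median=27.5
Step 9: insert 24 -> lo=[5, 7, 17, 24, 24] (size 5, max 24) hi=[31, 31, 37, 41] (size 4, min 31) -> median=24
Step 10: insert 19 -> lo=[5, 7, 17, 19, 24] (size 5, max 24) hi=[24, 31, 31, 37, 41] (size 5, min 24) -> median=24
Step 11: insert 10 -> lo=[5, 7, 10, 17, 19, 24] (size 6, max 24) hi=[24, 31, 31, 37, 41] (size 5, min 24) -> median=24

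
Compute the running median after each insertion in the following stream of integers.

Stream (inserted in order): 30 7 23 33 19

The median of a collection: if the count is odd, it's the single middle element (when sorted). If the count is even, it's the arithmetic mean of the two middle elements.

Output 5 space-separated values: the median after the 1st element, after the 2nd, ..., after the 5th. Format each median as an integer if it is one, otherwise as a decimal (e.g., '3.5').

Step 1: insert 30 -> lo=[30] (size 1, max 30) hi=[] (size 0) -> median=30
Step 2: insert 7 -> lo=[7] (size 1, max 7) hi=[30] (size 1, min 30) -> median=18.5
Step 3: insert 23 -> lo=[7, 23] (size 2, max 23) hi=[30] (size 1, min 30) -> median=23
Step 4: insert 33 -> lo=[7, 23] (size 2, max 23) hi=[30, 33] (size 2, min 30) -> median=26.5
Step 5: insert 19 -> lo=[7, 19, 23] (size 3, max 23) hi=[30, 33] (size 2, min 30) -> median=23

Answer: 30 18.5 23 26.5 23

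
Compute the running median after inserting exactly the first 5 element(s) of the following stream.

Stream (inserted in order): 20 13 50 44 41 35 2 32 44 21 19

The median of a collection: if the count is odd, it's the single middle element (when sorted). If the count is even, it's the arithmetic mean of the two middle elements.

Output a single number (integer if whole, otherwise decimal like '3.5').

Step 1: insert 20 -> lo=[20] (size 1, max 20) hi=[] (size 0) -> median=20
Step 2: insert 13 -> lo=[13] (size 1, max 13) hi=[20] (size 1, min 20) -> median=16.5
Step 3: insert 50 -> lo=[13, 20] (size 2, max 20) hi=[50] (size 1, min 50) -> median=20
Step 4: insert 44 -> lo=[13, 20] (size 2, max 20) hi=[44, 50] (size 2, min 44) -> median=32
Step 5: insert 41 -> lo=[13, 20, 41] (size 3, max 41) hi=[44, 50] (size 2, min 44) -> median=41

Answer: 41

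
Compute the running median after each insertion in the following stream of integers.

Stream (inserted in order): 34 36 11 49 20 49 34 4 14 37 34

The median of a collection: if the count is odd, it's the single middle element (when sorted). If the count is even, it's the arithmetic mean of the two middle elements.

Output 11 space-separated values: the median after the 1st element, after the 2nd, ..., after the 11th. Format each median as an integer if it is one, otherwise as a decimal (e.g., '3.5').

Step 1: insert 34 -> lo=[34] (size 1, max 34) hi=[] (size 0) -> median=34
Step 2: insert 36 -> lo=[34] (size 1, max 34) hi=[36] (size 1, min 36) -> median=35
Step 3: insert 11 -> lo=[11, 34] (size 2, max 34) hi=[36] (size 1, min 36) -> median=34
Step 4: insert 49 -> lo=[11, 34] (size 2, max 34) hi=[36, 49] (size 2, min 36) -> median=35
Step 5: insert 20 -> lo=[11, 20, 34] (size 3, max 34) hi=[36, 49] (size 2, min 36) -> median=34
Step 6: insert 49 -> lo=[11, 20, 34] (size 3, max 34) hi=[36, 49, 49] (size 3, min 36) -> median=35
Step 7: insert 34 -> lo=[11, 20, 34, 34] (size 4, max 34) hi=[36, 49, 49] (size 3, min 36) -> median=34
Step 8: insert 4 -> lo=[4, 11, 20, 34] (size 4, max 34) hi=[34, 36, 49, 49] (size 4, min 34) -> median=34
Step 9: insert 14 -> lo=[4, 11, 14, 20, 34] (size 5, max 34) hi=[34, 36, 49, 49] (size 4, min 34) -> median=34
Step 10: insert 37 -> lo=[4, 11, 14, 20, 34] (size 5, max 34) hi=[34, 36, 37, 49, 49] (size 5, min 34) -> median=34
Step 11: insert 34 -> lo=[4, 11, 14, 20, 34, 34] (size 6, max 34) hi=[34, 36, 37, 49, 49] (size 5, min 34) -> median=34

Answer: 34 35 34 35 34 35 34 34 34 34 34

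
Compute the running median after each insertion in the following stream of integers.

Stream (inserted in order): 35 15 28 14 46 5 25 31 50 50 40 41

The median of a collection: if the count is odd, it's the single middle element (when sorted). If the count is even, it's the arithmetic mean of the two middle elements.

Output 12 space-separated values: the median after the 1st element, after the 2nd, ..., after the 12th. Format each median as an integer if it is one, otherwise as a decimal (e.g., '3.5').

Step 1: insert 35 -> lo=[35] (size 1, max 35) hi=[] (size 0) -> median=35
Step 2: insert 15 -> lo=[15] (size 1, max 15) hi=[35] (size 1, min 35) -> median=25
Step 3: insert 28 -> lo=[15, 28] (size 2, max 28) hi=[35] (size 1, min 35) -> median=28
Step 4: insert 14 -> lo=[14, 15] (size 2, max 15) hi=[28, 35] (size 2, min 28) -> median=21.5
Step 5: insert 46 -> lo=[14, 15, 28] (size 3, max 28) hi=[35, 46] (size 2, min 35) -> median=28
Step 6: insert 5 -> lo=[5, 14, 15] (size 3, max 15) hi=[28, 35, 46] (size 3, min 28) -> median=21.5
Step 7: insert 25 -> lo=[5, 14, 15, 25] (size 4, max 25) hi=[28, 35, 46] (size 3, min 28) -> median=25
Step 8: insert 31 -> lo=[5, 14, 15, 25] (size 4, max 25) hi=[28, 31, 35, 46] (size 4, min 28) -> median=26.5
Step 9: insert 50 -> lo=[5, 14, 15, 25, 28] (size 5, max 28) hi=[31, 35, 46, 50] (size 4, min 31) -> median=28
Step 10: insert 50 -> lo=[5, 14, 15, 25, 28] (size 5, max 28) hi=[31, 35, 46, 50, 50] (size 5, min 31) -> median=29.5
Step 11: insert 40 -> lo=[5, 14, 15, 25, 28, 31] (size 6, max 31) hi=[35, 40, 46, 50, 50] (size 5, min 35) -> median=31
Step 12: insert 41 -> lo=[5, 14, 15, 25, 28, 31] (size 6, max 31) hi=[35, 40, 41, 46, 50, 50] (size 6, min 35) -> median=33

Answer: 35 25 28 21.5 28 21.5 25 26.5 28 29.5 31 33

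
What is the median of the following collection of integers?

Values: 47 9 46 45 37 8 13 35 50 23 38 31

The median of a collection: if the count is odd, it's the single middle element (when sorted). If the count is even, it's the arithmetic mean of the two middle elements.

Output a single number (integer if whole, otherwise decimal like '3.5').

Step 1: insert 47 -> lo=[47] (size 1, max 47) hi=[] (size 0) -> median=47
Step 2: insert 9 -> lo=[9] (size 1, max 9) hi=[47] (size 1, min 47) -> median=28
Step 3: insert 46 -> lo=[9, 46] (size 2, max 46) hi=[47] (size 1, min 47) -> median=46
Step 4: insert 45 -> lo=[9, 45] (size 2, max 45) hi=[46, 47] (size 2, min 46) -> median=45.5
Step 5: insert 37 -> lo=[9, 37, 45] (size 3, max 45) hi=[46, 47] (size 2, min 46) -> median=45
Step 6: insert 8 -> lo=[8, 9, 37] (size 3, max 37) hi=[45, 46, 47] (size 3, min 45) -> median=41
Step 7: insert 13 -> lo=[8, 9, 13, 37] (size 4, max 37) hi=[45, 46, 47] (size 3, min 45) -> median=37
Step 8: insert 35 -> lo=[8, 9, 13, 35] (size 4, max 35) hi=[37, 45, 46, 47] (size 4, min 37) -> median=36
Step 9: insert 50 -> lo=[8, 9, 13, 35, 37] (size 5, max 37) hi=[45, 46, 47, 50] (size 4, min 45) -> median=37
Step 10: insert 23 -> lo=[8, 9, 13, 23, 35] (size 5, max 35) hi=[37, 45, 46, 47, 50] (size 5, min 37) -> median=36
Step 11: insert 38 -> lo=[8, 9, 13, 23, 35, 37] (size 6, max 37) hi=[38, 45, 46, 47, 50] (size 5, min 38) -> median=37
Step 12: insert 31 -> lo=[8, 9, 13, 23, 31, 35] (size 6, max 35) hi=[37, 38, 45, 46, 47, 50] (size 6, min 37) -> median=36

Answer: 36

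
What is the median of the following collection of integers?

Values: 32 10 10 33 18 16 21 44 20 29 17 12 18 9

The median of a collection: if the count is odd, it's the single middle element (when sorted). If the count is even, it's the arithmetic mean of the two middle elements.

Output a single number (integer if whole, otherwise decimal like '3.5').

Step 1: insert 32 -> lo=[32] (size 1, max 32) hi=[] (size 0) -> median=32
Step 2: insert 10 -> lo=[10] (size 1, max 10) hi=[32] (size 1, min 32) -> median=21
Step 3: insert 10 -> lo=[10, 10] (size 2, max 10) hi=[32] (size 1, min 32) -> median=10
Step 4: insert 33 -> lo=[10, 10] (size 2, max 10) hi=[32, 33] (size 2, min 32) -> median=21
Step 5: insert 18 -> lo=[10, 10, 18] (size 3, max 18) hi=[32, 33] (size 2, min 32) -> median=18
Step 6: insert 16 -> lo=[10, 10, 16] (size 3, max 16) hi=[18, 32, 33] (size 3, min 18) -> median=17
Step 7: insert 21 -> lo=[10, 10, 16, 18] (size 4, max 18) hi=[21, 32, 33] (size 3, min 21) -> median=18
Step 8: insert 44 -> lo=[10, 10, 16, 18] (size 4, max 18) hi=[21, 32, 33, 44] (size 4, min 21) -> median=19.5
Step 9: insert 20 -> lo=[10, 10, 16, 18, 20] (size 5, max 20) hi=[21, 32, 33, 44] (size 4, min 21) -> median=20
Step 10: insert 29 -> lo=[10, 10, 16, 18, 20] (size 5, max 20) hi=[21, 29, 32, 33, 44] (size 5, min 21) -> median=20.5
Step 11: insert 17 -> lo=[10, 10, 16, 17, 18, 20] (size 6, max 20) hi=[21, 29, 32, 33, 44] (size 5, min 21) -> median=20
Step 12: insert 12 -> lo=[10, 10, 12, 16, 17, 18] (size 6, max 18) hi=[20, 21, 29, 32, 33, 44] (size 6, min 20) -> median=19
Step 13: insert 18 -> lo=[10, 10, 12, 16, 17, 18, 18] (size 7, max 18) hi=[20, 21, 29, 32, 33, 44] (size 6, min 20) -> median=18
Step 14: insert 9 -> lo=[9, 10, 10, 12, 16, 17, 18] (size 7, max 18) hi=[18, 20, 21, 29, 32, 33, 44] (size 7, min 18) -> median=18

Answer: 18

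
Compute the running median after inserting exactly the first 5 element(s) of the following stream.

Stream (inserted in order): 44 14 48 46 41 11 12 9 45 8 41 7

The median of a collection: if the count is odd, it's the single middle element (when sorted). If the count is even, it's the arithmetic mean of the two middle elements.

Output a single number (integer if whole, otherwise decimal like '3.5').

Step 1: insert 44 -> lo=[44] (size 1, max 44) hi=[] (size 0) -> median=44
Step 2: insert 14 -> lo=[14] (size 1, max 14) hi=[44] (size 1, min 44) -> median=29
Step 3: insert 48 -> lo=[14, 44] (size 2, max 44) hi=[48] (size 1, min 48) -> median=44
Step 4: insert 46 -> lo=[14, 44] (size 2, max 44) hi=[46, 48] (size 2, min 46) -> median=45
Step 5: insert 41 -> lo=[14, 41, 44] (size 3, max 44) hi=[46, 48] (size 2, min 46) -> median=44

Answer: 44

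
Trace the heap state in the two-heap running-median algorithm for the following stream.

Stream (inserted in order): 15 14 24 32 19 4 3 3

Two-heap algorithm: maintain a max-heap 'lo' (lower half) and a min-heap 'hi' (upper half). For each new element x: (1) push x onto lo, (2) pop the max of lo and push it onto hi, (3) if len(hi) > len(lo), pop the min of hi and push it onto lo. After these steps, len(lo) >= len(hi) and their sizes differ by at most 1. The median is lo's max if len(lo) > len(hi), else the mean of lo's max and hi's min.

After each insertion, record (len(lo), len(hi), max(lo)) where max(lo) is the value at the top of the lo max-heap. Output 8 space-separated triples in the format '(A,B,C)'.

Step 1: insert 15 -> lo=[15] hi=[] -> (len(lo)=1, len(hi)=0, max(lo)=15)
Step 2: insert 14 -> lo=[14] hi=[15] -> (len(lo)=1, len(hi)=1, max(lo)=14)
Step 3: insert 24 -> lo=[14, 15] hi=[24] -> (len(lo)=2, len(hi)=1, max(lo)=15)
Step 4: insert 32 -> lo=[14, 15] hi=[24, 32] -> (len(lo)=2, len(hi)=2, max(lo)=15)
Step 5: insert 19 -> lo=[14, 15, 19] hi=[24, 32] -> (len(lo)=3, len(hi)=2, max(lo)=19)
Step 6: insert 4 -> lo=[4, 14, 15] hi=[19, 24, 32] -> (len(lo)=3, len(hi)=3, max(lo)=15)
Step 7: insert 3 -> lo=[3, 4, 14, 15] hi=[19, 24, 32] -> (len(lo)=4, len(hi)=3, max(lo)=15)
Step 8: insert 3 -> lo=[3, 3, 4, 14] hi=[15, 19, 24, 32] -> (len(lo)=4, len(hi)=4, max(lo)=14)

Answer: (1,0,15) (1,1,14) (2,1,15) (2,2,15) (3,2,19) (3,3,15) (4,3,15) (4,4,14)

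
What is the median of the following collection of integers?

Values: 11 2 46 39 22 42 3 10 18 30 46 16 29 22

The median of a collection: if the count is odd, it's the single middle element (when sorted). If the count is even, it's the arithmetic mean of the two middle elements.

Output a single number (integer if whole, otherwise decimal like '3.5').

Step 1: insert 11 -> lo=[11] (size 1, max 11) hi=[] (size 0) -> median=11
Step 2: insert 2 -> lo=[2] (size 1, max 2) hi=[11] (size 1, min 11) -> median=6.5
Step 3: insert 46 -> lo=[2, 11] (size 2, max 11) hi=[46] (size 1, min 46) -> median=11
Step 4: insert 39 -> lo=[2, 11] (size 2, max 11) hi=[39, 46] (size 2, min 39) -> median=25
Step 5: insert 22 -> lo=[2, 11, 22] (size 3, max 22) hi=[39, 46] (size 2, min 39) -> median=22
Step 6: insert 42 -> lo=[2, 11, 22] (size 3, max 22) hi=[39, 42, 46] (size 3, min 39) -> median=30.5
Step 7: insert 3 -> lo=[2, 3, 11, 22] (size 4, max 22) hi=[39, 42, 46] (size 3, min 39) -> median=22
Step 8: insert 10 -> lo=[2, 3, 10, 11] (size 4, max 11) hi=[22, 39, 42, 46] (size 4, min 22) -> median=16.5
Step 9: insert 18 -> lo=[2, 3, 10, 11, 18] (size 5, max 18) hi=[22, 39, 42, 46] (size 4, min 22) -> median=18
Step 10: insert 30 -> lo=[2, 3, 10, 11, 18] (size 5, max 18) hi=[22, 30, 39, 42, 46] (size 5, min 22) -> median=20
Step 11: insert 46 -> lo=[2, 3, 10, 11, 18, 22] (size 6, max 22) hi=[30, 39, 42, 46, 46] (size 5, min 30) -> median=22
Step 12: insert 16 -> lo=[2, 3, 10, 11, 16, 18] (size 6, max 18) hi=[22, 30, 39, 42, 46, 46] (size 6, min 22) -> median=20
Step 13: insert 29 -> lo=[2, 3, 10, 11, 16, 18, 22] (size 7, max 22) hi=[29, 30, 39, 42, 46, 46] (size 6, min 29) -> median=22
Step 14: insert 22 -> lo=[2, 3, 10, 11, 16, 18, 22] (size 7, max 22) hi=[22, 29, 30, 39, 42, 46, 46] (size 7, min 22) -> median=22

Answer: 22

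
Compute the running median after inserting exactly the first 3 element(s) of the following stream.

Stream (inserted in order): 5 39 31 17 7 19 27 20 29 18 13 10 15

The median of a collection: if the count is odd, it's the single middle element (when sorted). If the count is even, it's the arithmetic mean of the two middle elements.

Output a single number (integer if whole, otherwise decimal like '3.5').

Answer: 31

Derivation:
Step 1: insert 5 -> lo=[5] (size 1, max 5) hi=[] (size 0) -> median=5
Step 2: insert 39 -> lo=[5] (size 1, max 5) hi=[39] (size 1, min 39) -> median=22
Step 3: insert 31 -> lo=[5, 31] (size 2, max 31) hi=[39] (size 1, min 39) -> median=31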